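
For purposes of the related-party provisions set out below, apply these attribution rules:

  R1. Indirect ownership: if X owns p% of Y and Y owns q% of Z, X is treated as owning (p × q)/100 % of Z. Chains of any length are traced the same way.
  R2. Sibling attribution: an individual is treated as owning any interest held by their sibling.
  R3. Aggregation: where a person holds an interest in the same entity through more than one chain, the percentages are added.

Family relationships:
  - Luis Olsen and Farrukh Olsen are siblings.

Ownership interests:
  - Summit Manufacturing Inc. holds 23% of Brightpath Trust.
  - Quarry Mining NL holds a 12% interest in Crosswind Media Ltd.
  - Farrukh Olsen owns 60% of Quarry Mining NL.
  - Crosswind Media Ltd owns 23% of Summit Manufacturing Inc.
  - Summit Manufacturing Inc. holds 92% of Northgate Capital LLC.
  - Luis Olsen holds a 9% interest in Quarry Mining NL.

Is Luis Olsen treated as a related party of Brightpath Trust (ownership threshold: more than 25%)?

By sibling attribution (R2), Luis Olsen is treated as also owning Farrukh Olsen's interest in Quarry Mining NL, giving 9% + 60% = 69%.
Chain via Quarry Mining NL → Crosswind Media Ltd → Summit Manufacturing Inc. (R1): 69% × 12% × 23% × 23% = 0.438012% of Brightpath Trust.
0.438012% does not exceed the 25% threshold, so Luis is not a related party to Brightpath Trust.

No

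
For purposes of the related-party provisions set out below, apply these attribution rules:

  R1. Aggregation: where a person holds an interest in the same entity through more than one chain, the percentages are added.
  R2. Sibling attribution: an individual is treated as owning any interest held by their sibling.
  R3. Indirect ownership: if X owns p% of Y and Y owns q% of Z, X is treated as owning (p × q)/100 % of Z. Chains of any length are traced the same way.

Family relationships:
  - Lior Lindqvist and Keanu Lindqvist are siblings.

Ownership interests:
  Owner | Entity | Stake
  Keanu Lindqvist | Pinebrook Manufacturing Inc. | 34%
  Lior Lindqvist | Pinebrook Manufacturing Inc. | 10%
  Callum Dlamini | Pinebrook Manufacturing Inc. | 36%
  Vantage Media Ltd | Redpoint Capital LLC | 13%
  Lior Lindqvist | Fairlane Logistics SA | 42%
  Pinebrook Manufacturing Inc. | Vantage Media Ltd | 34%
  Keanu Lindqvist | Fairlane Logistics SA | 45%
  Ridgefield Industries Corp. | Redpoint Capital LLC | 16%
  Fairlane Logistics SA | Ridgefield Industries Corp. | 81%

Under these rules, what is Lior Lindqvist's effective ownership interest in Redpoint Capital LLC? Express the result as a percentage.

13.22%

By sibling attribution (R2), Lior Lindqvist is treated as also owning Keanu Lindqvist's interest in Pinebrook Manufacturing Inc, giving 10% + 34% = 44%.
By sibling attribution (R2), Lior Lindqvist is treated as also owning Keanu Lindqvist's interest in Fairlane Logistics SA, giving 42% + 45% = 87%.
Chain via Pinebrook Manufacturing Inc. → Vantage Media Ltd (R3): 44% × 34% × 13% = 1.9448% of Redpoint Capital LLC.
Chain via Fairlane Logistics SA → Ridgefield Industries Corp. (R3): 87% × 81% × 16% = 11.2752% of Redpoint Capital LLC.
Aggregating (R1): 1.9448% + 11.2752% = 13.22%.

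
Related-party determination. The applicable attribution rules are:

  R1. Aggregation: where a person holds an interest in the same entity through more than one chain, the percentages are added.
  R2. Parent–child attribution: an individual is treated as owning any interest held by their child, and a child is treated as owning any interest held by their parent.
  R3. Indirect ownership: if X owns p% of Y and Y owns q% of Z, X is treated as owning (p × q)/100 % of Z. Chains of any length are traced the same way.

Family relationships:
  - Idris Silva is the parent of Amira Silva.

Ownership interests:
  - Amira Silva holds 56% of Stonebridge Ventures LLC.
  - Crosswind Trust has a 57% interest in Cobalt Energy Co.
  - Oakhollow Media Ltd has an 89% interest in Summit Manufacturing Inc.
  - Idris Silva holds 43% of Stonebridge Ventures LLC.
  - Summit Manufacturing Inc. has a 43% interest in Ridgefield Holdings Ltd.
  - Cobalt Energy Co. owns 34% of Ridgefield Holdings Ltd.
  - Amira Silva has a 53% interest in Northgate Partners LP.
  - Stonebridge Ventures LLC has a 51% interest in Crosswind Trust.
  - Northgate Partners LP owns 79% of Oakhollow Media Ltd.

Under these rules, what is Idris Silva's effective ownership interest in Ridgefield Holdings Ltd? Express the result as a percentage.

25.808611%

By parent–child attribution (R2), Idris Silva is treated as also owning Amira Silva's interest in Stonebridge Ventures LLC, giving 43% + 56% = 99%.
By parent–child attribution (R2), Idris Silva is treated as owning Amira Silva's 53% interest in Northgate Partners LP.
Chain via Stonebridge Ventures LLC → Crosswind Trust → Cobalt Energy Co. (R3): 99% × 51% × 57% × 34% = 9.784962% of Ridgefield Holdings Ltd.
Chain via Northgate Partners LP → Oakhollow Media Ltd → Summit Manufacturing Inc. (R3): 53% × 79% × 89% × 43% = 16.023649% of Ridgefield Holdings Ltd.
Aggregating (R1): 9.784962% + 16.023649% = 25.808611%.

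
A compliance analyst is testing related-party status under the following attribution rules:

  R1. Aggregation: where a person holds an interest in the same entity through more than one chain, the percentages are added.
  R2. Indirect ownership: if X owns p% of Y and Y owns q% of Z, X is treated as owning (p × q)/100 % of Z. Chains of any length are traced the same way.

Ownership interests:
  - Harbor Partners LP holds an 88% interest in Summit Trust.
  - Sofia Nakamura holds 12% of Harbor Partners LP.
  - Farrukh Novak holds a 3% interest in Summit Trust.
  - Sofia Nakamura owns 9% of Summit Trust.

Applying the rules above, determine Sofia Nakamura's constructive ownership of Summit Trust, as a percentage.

Chain via Harbor Partners LP (R2): 12% × 88% = 10.56% of Summit Trust.
Direct interest in Summit Trust: 9%.
Aggregating (R1): 10.56% + 9% = 19.56%.

19.56%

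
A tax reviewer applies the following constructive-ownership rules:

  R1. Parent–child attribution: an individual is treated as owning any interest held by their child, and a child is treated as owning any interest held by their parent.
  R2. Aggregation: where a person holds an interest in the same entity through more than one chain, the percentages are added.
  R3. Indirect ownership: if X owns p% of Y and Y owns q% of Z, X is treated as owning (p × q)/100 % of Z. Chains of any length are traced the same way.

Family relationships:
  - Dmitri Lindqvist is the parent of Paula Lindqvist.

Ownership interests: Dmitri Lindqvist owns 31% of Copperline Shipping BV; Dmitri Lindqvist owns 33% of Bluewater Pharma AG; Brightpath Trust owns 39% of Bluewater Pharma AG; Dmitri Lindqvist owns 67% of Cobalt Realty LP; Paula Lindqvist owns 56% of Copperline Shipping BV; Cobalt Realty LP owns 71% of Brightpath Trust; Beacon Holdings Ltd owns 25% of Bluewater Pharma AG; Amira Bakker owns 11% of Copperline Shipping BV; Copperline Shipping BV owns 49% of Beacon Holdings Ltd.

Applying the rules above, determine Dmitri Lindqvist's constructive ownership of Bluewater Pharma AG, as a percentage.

By parent–child attribution (R1), Dmitri Lindqvist is treated as also owning Paula Lindqvist's interest in Copperline Shipping BV, giving 31% + 56% = 87%.
Chain via Copperline Shipping BV → Beacon Holdings Ltd (R3): 87% × 49% × 25% = 10.6575% of Bluewater Pharma AG.
Chain via Cobalt Realty LP → Brightpath Trust (R3): 67% × 71% × 39% = 18.5523% of Bluewater Pharma AG.
Direct interest in Bluewater Pharma AG: 33%.
Aggregating (R2): 10.6575% + 18.5523% + 33% = 62.2098%.

62.2098%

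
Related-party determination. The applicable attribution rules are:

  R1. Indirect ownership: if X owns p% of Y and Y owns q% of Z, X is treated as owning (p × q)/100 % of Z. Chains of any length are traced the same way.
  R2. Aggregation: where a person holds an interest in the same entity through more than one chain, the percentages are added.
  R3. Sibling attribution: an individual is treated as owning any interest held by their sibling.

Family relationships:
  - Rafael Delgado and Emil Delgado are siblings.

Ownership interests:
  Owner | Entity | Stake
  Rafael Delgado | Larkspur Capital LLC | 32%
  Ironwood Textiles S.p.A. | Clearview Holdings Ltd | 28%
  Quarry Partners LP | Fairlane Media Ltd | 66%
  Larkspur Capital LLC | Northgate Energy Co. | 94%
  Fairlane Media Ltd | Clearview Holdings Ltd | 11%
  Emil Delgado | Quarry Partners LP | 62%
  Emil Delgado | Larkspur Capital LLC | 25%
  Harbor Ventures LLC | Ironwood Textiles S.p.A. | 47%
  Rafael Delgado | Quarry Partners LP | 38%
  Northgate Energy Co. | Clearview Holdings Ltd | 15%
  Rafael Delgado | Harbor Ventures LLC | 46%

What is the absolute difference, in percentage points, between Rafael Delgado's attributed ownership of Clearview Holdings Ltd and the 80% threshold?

By sibling attribution (R3), Rafael Delgado is treated as also owning Emil Delgado's interest in Quarry Partners LP, giving 38% + 62% = 100%.
By sibling attribution (R3), Rafael Delgado is treated as also owning Emil Delgado's interest in Larkspur Capital LLC, giving 32% + 25% = 57%.
Chain via Harbor Ventures LLC → Ironwood Textiles S.p.A. (R1): 46% × 47% × 28% = 6.0536% of Clearview Holdings Ltd.
Chain via Quarry Partners LP → Fairlane Media Ltd (R1): 100% × 66% × 11% = 7.26% of Clearview Holdings Ltd.
Chain via Larkspur Capital LLC → Northgate Energy Co. (R1): 57% × 94% × 15% = 8.037% of Clearview Holdings Ltd.
Aggregating (R2): 6.0536% + 7.26% + 8.037% = 21.3506%.
21.3506% falls short of the 80% threshold by 58.6494 percentage points.

58.6494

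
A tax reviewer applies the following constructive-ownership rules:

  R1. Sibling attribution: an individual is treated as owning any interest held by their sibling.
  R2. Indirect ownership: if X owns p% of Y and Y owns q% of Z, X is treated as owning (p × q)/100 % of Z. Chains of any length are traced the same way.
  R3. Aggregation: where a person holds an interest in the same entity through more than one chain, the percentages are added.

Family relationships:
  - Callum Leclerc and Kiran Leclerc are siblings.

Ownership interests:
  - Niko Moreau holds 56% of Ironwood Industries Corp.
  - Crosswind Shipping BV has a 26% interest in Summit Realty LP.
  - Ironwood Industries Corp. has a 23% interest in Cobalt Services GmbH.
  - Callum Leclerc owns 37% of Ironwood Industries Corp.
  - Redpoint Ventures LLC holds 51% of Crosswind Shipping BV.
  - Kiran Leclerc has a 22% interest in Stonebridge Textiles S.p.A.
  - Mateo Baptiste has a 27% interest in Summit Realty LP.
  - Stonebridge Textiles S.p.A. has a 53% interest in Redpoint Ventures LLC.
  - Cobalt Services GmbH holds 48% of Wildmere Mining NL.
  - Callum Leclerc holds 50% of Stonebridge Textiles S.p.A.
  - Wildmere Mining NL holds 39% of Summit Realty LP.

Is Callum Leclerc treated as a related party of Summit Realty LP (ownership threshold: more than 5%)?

Yes

By sibling attribution (R1), Callum Leclerc is treated as also owning Kiran Leclerc's interest in Stonebridge Textiles S.p.A, giving 50% + 22% = 72%.
Chain via Ironwood Industries Corp. → Cobalt Services GmbH → Wildmere Mining NL (R2): 37% × 23% × 48% × 39% = 1.593072% of Summit Realty LP.
Chain via Stonebridge Textiles S.p.A. → Redpoint Ventures LLC → Crosswind Shipping BV (R2): 72% × 53% × 51% × 26% = 5.060016% of Summit Realty LP.
Aggregating (R3): 1.593072% + 5.060016% = 6.653088%.
6.653088% exceeds the 5% threshold, so Callum is a related party to Summit Realty LP.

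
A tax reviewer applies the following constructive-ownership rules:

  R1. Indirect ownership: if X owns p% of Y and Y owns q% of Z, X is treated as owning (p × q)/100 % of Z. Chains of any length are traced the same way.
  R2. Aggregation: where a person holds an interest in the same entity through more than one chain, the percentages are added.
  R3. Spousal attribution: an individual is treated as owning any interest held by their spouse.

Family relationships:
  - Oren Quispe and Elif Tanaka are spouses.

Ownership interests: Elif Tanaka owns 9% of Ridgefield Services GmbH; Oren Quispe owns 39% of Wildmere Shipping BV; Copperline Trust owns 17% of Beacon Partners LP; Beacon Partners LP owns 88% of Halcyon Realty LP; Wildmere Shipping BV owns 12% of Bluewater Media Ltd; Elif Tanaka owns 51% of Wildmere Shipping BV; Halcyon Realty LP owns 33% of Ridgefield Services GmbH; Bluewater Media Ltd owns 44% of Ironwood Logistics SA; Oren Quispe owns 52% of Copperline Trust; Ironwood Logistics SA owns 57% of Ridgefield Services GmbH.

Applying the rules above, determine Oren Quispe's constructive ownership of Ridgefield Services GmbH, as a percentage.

By spousal attribution (R3), Oren Quispe is treated as also owning Elif Tanaka's interest in Wildmere Shipping BV, giving 39% + 51% = 90%.
By spousal attribution (R3), Oren Quispe is treated as owning Elif Tanaka's 9% interest in Ridgefield Services GmbH.
Chain via Copperline Trust → Beacon Partners LP → Halcyon Realty LP (R1): 52% × 17% × 88% × 33% = 2.567136% of Ridgefield Services GmbH.
Chain via Wildmere Shipping BV → Bluewater Media Ltd → Ironwood Logistics SA (R1): 90% × 12% × 44% × 57% = 2.70864% of Ridgefield Services GmbH.
Direct interest in Ridgefield Services GmbH: 9%.
Aggregating (R2): 2.567136% + 2.70864% + 9% = 14.275776%.

14.275776%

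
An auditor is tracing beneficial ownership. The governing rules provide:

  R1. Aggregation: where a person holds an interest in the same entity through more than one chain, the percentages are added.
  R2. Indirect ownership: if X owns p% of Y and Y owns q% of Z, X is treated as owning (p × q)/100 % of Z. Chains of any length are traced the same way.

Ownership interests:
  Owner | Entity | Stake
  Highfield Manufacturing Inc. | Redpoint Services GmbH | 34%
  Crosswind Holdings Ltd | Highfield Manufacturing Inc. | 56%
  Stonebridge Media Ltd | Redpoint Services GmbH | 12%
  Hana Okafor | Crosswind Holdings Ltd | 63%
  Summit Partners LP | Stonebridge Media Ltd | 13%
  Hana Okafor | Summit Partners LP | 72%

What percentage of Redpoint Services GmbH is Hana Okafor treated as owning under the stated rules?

13.1184%

Chain via Summit Partners LP → Stonebridge Media Ltd (R2): 72% × 13% × 12% = 1.1232% of Redpoint Services GmbH.
Chain via Crosswind Holdings Ltd → Highfield Manufacturing Inc. (R2): 63% × 56% × 34% = 11.9952% of Redpoint Services GmbH.
Aggregating (R1): 1.1232% + 11.9952% = 13.1184%.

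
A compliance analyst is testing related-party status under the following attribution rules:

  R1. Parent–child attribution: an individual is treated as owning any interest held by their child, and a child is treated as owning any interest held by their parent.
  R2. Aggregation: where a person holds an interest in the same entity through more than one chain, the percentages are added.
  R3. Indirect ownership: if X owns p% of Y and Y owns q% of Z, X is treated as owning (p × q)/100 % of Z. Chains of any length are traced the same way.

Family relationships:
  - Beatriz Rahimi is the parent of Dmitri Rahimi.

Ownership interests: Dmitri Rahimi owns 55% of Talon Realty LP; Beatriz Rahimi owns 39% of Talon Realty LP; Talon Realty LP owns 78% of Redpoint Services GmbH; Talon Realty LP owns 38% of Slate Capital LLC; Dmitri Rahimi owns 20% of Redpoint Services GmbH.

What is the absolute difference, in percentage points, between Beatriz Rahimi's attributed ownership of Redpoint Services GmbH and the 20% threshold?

73.32

By parent–child attribution (R1), Beatriz Rahimi is treated as also owning Dmitri Rahimi's interest in Talon Realty LP, giving 39% + 55% = 94%.
By parent–child attribution (R1), Beatriz Rahimi is treated as owning Dmitri Rahimi's 20% interest in Redpoint Services GmbH.
Chain via Talon Realty LP (R3): 94% × 78% = 73.32% of Redpoint Services GmbH.
Direct interest in Redpoint Services GmbH: 20%.
Aggregating (R2): 73.32% + 20% = 93.32%.
93.32% exceeds the 20% threshold by 73.32 percentage points.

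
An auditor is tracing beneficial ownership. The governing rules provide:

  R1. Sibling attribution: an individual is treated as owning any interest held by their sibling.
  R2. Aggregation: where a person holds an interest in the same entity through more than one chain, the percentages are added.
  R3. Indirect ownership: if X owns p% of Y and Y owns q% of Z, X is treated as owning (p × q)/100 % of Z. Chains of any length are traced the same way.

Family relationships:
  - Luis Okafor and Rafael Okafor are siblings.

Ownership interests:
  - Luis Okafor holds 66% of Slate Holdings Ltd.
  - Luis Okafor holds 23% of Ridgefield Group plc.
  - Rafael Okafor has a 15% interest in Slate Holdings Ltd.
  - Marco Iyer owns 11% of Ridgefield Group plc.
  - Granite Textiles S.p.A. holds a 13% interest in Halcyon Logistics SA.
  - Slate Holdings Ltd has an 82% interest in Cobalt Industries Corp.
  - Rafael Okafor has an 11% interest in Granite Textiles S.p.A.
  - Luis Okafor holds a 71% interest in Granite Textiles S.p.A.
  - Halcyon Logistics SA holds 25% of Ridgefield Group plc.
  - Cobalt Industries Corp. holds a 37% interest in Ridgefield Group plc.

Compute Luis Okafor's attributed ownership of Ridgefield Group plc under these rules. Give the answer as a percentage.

By sibling attribution (R1), Luis Okafor is treated as also owning Rafael Okafor's interest in Granite Textiles S.p.A, giving 71% + 11% = 82%.
By sibling attribution (R1), Luis Okafor is treated as also owning Rafael Okafor's interest in Slate Holdings Ltd, giving 66% + 15% = 81%.
Chain via Granite Textiles S.p.A. → Halcyon Logistics SA (R3): 82% × 13% × 25% = 2.665% of Ridgefield Group plc.
Chain via Slate Holdings Ltd → Cobalt Industries Corp. (R3): 81% × 82% × 37% = 24.5754% of Ridgefield Group plc.
Direct interest in Ridgefield Group plc: 23%.
Aggregating (R2): 2.665% + 24.5754% + 23% = 50.2404%.

50.2404%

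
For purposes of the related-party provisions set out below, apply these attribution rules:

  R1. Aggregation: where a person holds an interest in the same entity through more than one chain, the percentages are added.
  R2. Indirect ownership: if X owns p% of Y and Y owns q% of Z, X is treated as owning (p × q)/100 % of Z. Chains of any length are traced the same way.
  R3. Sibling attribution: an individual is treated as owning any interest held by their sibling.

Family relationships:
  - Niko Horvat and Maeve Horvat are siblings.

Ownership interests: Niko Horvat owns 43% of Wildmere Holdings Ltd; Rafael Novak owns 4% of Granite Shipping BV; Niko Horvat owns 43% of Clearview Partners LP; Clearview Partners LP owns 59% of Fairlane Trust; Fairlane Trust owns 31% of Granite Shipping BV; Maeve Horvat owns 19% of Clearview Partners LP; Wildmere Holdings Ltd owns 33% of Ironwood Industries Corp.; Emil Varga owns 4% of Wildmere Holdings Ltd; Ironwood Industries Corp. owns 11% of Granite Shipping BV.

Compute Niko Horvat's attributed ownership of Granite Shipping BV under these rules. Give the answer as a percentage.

By sibling attribution (R3), Niko Horvat is treated as also owning Maeve Horvat's interest in Clearview Partners LP, giving 43% + 19% = 62%.
Chain via Clearview Partners LP → Fairlane Trust (R2): 62% × 59% × 31% = 11.3398% of Granite Shipping BV.
Chain via Wildmere Holdings Ltd → Ironwood Industries Corp. (R2): 43% × 33% × 11% = 1.5609% of Granite Shipping BV.
Aggregating (R1): 11.3398% + 1.5609% = 12.9007%.

12.9007%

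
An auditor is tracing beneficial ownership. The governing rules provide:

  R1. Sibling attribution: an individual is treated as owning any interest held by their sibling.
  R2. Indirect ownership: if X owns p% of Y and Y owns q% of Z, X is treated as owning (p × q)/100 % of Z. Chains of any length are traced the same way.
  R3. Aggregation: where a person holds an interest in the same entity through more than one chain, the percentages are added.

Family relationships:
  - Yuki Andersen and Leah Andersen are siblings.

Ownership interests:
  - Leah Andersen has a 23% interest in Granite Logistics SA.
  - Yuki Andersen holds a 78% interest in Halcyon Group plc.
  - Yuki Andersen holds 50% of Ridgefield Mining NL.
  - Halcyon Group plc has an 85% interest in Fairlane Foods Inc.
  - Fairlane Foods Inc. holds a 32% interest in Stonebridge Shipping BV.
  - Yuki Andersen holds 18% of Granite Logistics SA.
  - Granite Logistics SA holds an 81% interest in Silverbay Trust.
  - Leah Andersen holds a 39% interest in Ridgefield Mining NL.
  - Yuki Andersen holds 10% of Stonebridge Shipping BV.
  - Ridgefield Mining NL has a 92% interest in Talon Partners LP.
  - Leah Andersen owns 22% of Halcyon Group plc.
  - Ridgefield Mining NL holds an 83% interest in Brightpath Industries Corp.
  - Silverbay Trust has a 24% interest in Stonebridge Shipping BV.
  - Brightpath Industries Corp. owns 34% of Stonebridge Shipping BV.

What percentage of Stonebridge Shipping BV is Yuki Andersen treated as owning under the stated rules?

By sibling attribution (R1), Yuki Andersen is treated as also owning Leah Andersen's interest in Ridgefield Mining NL, giving 50% + 39% = 89%.
By sibling attribution (R1), Yuki Andersen is treated as also owning Leah Andersen's interest in Granite Logistics SA, giving 18% + 23% = 41%.
By sibling attribution (R1), Yuki Andersen is treated as also owning Leah Andersen's interest in Halcyon Group plc, giving 78% + 22% = 100%.
Chain via Ridgefield Mining NL → Brightpath Industries Corp. (R2): 89% × 83% × 34% = 25.1158% of Stonebridge Shipping BV.
Chain via Granite Logistics SA → Silverbay Trust (R2): 41% × 81% × 24% = 7.9704% of Stonebridge Shipping BV.
Chain via Halcyon Group plc → Fairlane Foods Inc. (R2): 100% × 85% × 32% = 27.2% of Stonebridge Shipping BV.
Direct interest in Stonebridge Shipping BV: 10%.
Aggregating (R3): 25.1158% + 7.9704% + 27.2% + 10% = 70.2862%.

70.2862%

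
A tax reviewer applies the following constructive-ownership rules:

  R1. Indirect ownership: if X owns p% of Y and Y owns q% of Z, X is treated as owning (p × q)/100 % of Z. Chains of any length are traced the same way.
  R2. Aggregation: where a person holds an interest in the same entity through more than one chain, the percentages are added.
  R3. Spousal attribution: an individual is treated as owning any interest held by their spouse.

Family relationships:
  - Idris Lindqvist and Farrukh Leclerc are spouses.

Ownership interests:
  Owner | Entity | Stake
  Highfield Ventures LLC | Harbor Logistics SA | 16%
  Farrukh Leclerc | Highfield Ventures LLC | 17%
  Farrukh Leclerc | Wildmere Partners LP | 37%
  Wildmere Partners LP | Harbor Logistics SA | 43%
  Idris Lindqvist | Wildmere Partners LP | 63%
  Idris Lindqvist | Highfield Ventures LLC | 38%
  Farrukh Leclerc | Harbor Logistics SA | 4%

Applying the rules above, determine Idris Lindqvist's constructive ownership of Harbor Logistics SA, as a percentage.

55.8%

By spousal attribution (R3), Idris Lindqvist is treated as also owning Farrukh Leclerc's interest in Highfield Ventures LLC, giving 38% + 17% = 55%.
By spousal attribution (R3), Idris Lindqvist is treated as also owning Farrukh Leclerc's interest in Wildmere Partners LP, giving 63% + 37% = 100%.
By spousal attribution (R3), Idris Lindqvist is treated as owning Farrukh Leclerc's 4% interest in Harbor Logistics SA.
Chain via Highfield Ventures LLC (R1): 55% × 16% = 8.8% of Harbor Logistics SA.
Chain via Wildmere Partners LP (R1): 100% × 43% = 43% of Harbor Logistics SA.
Direct interest in Harbor Logistics SA: 4%.
Aggregating (R2): 8.8% + 43% + 4% = 55.8%.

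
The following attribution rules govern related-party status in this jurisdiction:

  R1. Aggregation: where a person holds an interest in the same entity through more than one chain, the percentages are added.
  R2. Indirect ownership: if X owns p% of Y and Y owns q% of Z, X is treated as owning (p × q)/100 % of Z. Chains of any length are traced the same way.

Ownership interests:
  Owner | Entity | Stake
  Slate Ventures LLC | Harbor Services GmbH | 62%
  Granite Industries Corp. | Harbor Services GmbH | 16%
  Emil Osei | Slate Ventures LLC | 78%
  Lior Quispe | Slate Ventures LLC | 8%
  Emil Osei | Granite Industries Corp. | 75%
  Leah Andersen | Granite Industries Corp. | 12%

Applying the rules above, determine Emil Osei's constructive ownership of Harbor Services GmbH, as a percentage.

Chain via Slate Ventures LLC (R2): 78% × 62% = 48.36% of Harbor Services GmbH.
Chain via Granite Industries Corp. (R2): 75% × 16% = 12% of Harbor Services GmbH.
Aggregating (R1): 48.36% + 12% = 60.36%.

60.36%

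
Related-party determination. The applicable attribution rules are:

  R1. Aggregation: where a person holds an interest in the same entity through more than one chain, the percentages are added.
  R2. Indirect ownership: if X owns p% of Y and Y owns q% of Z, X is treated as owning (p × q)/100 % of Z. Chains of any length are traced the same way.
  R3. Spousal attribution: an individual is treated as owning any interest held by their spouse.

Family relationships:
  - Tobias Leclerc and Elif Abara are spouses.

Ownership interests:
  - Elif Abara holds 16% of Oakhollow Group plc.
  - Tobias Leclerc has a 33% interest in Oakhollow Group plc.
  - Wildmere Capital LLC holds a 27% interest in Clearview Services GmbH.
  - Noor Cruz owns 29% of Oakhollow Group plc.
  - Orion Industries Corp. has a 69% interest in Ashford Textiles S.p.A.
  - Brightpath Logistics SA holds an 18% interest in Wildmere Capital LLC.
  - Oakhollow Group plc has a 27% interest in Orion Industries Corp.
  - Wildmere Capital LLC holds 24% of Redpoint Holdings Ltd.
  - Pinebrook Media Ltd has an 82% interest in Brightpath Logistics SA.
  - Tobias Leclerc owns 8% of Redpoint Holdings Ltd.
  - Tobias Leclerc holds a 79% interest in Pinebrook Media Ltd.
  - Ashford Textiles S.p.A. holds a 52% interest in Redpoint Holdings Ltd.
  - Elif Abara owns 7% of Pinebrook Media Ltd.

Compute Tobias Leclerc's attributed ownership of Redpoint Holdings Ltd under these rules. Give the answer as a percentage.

15.793388%

By spousal attribution (R3), Tobias Leclerc is treated as also owning Elif Abara's interest in Oakhollow Group plc, giving 33% + 16% = 49%.
By spousal attribution (R3), Tobias Leclerc is treated as also owning Elif Abara's interest in Pinebrook Media Ltd, giving 79% + 7% = 86%.
Chain via Oakhollow Group plc → Orion Industries Corp. → Ashford Textiles S.p.A. (R2): 49% × 27% × 69% × 52% = 4.746924% of Redpoint Holdings Ltd.
Chain via Pinebrook Media Ltd → Brightpath Logistics SA → Wildmere Capital LLC (R2): 86% × 82% × 18% × 24% = 3.046464% of Redpoint Holdings Ltd.
Direct interest in Redpoint Holdings Ltd: 8%.
Aggregating (R1): 4.746924% + 3.046464% + 8% = 15.793388%.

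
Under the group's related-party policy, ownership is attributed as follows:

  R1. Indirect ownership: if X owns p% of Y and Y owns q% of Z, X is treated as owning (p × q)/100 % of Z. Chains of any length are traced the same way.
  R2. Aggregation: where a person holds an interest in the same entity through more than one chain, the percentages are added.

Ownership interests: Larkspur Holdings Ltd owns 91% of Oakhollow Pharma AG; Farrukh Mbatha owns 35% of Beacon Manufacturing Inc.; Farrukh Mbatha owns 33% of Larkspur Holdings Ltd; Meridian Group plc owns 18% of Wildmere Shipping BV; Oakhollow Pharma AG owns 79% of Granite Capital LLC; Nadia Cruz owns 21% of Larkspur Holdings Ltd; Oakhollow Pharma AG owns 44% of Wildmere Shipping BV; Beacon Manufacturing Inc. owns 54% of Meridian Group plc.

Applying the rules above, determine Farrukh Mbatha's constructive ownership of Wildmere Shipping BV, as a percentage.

16.6152%

Chain via Beacon Manufacturing Inc. → Meridian Group plc (R1): 35% × 54% × 18% = 3.402% of Wildmere Shipping BV.
Chain via Larkspur Holdings Ltd → Oakhollow Pharma AG (R1): 33% × 91% × 44% = 13.2132% of Wildmere Shipping BV.
Aggregating (R2): 3.402% + 13.2132% = 16.6152%.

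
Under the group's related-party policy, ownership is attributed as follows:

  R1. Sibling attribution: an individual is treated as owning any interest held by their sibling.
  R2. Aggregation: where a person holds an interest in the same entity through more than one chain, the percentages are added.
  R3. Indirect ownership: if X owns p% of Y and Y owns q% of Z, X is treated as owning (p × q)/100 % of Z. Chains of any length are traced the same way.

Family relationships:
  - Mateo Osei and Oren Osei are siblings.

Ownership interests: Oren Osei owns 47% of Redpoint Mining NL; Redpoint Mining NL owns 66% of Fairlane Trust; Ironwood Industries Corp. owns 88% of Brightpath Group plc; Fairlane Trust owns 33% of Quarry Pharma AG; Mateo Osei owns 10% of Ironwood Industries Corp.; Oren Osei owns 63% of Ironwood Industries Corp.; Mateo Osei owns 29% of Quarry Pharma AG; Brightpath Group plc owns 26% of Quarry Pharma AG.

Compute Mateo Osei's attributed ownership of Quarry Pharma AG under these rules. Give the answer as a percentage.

By sibling attribution (R1), Mateo Osei is treated as also owning Oren Osei's interest in Ironwood Industries Corp, giving 10% + 63% = 73%.
By sibling attribution (R1), Mateo Osei is treated as owning Oren Osei's 47% interest in Redpoint Mining NL.
Chain via Ironwood Industries Corp. → Brightpath Group plc (R3): 73% × 88% × 26% = 16.7024% of Quarry Pharma AG.
Direct interest in Quarry Pharma AG: 29%.
Chain via Redpoint Mining NL → Fairlane Trust (R3): 47% × 66% × 33% = 10.2366% of Quarry Pharma AG.
Aggregating (R2): 16.7024% + 29% + 10.2366% = 55.939%.

55.939%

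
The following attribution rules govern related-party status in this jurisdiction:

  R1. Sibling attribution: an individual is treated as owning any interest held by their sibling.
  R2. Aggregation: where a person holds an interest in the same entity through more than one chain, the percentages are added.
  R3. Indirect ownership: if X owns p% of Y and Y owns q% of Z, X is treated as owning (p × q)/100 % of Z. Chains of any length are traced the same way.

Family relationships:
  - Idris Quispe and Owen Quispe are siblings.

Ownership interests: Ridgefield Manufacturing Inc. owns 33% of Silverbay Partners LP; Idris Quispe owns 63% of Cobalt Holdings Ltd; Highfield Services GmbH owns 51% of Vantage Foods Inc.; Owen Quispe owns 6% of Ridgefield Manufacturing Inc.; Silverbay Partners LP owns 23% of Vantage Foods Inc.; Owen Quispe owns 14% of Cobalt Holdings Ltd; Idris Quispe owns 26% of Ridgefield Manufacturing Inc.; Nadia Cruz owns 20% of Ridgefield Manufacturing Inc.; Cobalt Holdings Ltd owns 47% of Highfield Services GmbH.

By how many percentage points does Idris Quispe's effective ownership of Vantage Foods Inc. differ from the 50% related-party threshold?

29.1143

By sibling attribution (R1), Idris Quispe is treated as also owning Owen Quispe's interest in Ridgefield Manufacturing Inc, giving 26% + 6% = 32%.
By sibling attribution (R1), Idris Quispe is treated as also owning Owen Quispe's interest in Cobalt Holdings Ltd, giving 63% + 14% = 77%.
Chain via Ridgefield Manufacturing Inc. → Silverbay Partners LP (R3): 32% × 33% × 23% = 2.4288% of Vantage Foods Inc.
Chain via Cobalt Holdings Ltd → Highfield Services GmbH (R3): 77% × 47% × 51% = 18.4569% of Vantage Foods Inc.
Aggregating (R2): 2.4288% + 18.4569% = 20.8857%.
20.8857% falls short of the 50% threshold by 29.1143 percentage points.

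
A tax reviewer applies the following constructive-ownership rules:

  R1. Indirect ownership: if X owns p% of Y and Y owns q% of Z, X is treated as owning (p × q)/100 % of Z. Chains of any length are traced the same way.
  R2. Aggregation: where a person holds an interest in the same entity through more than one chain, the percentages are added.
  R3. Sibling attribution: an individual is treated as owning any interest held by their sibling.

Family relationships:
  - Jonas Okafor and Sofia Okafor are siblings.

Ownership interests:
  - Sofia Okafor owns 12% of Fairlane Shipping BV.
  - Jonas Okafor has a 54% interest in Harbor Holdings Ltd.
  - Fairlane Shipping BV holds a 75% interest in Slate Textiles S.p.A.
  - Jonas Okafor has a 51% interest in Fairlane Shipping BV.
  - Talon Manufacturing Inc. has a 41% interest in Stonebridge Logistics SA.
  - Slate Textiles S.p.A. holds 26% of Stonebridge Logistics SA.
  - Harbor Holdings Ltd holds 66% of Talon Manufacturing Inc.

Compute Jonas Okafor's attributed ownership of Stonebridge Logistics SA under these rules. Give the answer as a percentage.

26.8974%

By sibling attribution (R3), Jonas Okafor is treated as also owning Sofia Okafor's interest in Fairlane Shipping BV, giving 51% + 12% = 63%.
Chain via Fairlane Shipping BV → Slate Textiles S.p.A. (R1): 63% × 75% × 26% = 12.285% of Stonebridge Logistics SA.
Chain via Harbor Holdings Ltd → Talon Manufacturing Inc. (R1): 54% × 66% × 41% = 14.6124% of Stonebridge Logistics SA.
Aggregating (R2): 12.285% + 14.6124% = 26.8974%.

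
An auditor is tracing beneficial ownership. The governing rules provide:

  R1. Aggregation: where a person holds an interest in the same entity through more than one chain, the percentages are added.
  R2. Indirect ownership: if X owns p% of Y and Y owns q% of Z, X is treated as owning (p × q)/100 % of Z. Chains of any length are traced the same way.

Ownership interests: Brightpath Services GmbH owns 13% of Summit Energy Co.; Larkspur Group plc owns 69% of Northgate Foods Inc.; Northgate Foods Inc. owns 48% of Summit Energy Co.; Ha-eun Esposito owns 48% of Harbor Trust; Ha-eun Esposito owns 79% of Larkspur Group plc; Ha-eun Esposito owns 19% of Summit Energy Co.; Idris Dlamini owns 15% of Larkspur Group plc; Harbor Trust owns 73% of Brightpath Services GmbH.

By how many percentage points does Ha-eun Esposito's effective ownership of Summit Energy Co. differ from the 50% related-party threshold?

Chain via Larkspur Group plc → Northgate Foods Inc. (R2): 79% × 69% × 48% = 26.1648% of Summit Energy Co.
Chain via Harbor Trust → Brightpath Services GmbH (R2): 48% × 73% × 13% = 4.5552% of Summit Energy Co.
Direct interest in Summit Energy Co: 19%.
Aggregating (R1): 26.1648% + 4.5552% + 19% = 49.72%.
49.72% falls short of the 50% threshold by 0.28 percentage points.

0.28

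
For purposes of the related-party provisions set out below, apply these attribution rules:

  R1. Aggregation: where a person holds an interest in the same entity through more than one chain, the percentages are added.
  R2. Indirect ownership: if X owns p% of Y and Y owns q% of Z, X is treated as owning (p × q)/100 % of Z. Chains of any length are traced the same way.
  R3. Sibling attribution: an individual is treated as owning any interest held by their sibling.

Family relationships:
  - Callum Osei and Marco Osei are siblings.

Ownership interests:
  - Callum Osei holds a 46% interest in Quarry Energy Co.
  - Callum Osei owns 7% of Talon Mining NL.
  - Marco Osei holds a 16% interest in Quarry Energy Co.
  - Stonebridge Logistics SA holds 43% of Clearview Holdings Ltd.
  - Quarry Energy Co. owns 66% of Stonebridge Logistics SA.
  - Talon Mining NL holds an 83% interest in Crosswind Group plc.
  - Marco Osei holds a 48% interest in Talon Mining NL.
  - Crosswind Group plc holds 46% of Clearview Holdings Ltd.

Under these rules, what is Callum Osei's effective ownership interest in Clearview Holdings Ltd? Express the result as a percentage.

By sibling attribution (R3), Callum Osei is treated as also owning Marco Osei's interest in Talon Mining NL, giving 7% + 48% = 55%.
By sibling attribution (R3), Callum Osei is treated as also owning Marco Osei's interest in Quarry Energy Co, giving 46% + 16% = 62%.
Chain via Talon Mining NL → Crosswind Group plc (R2): 55% × 83% × 46% = 20.999% of Clearview Holdings Ltd.
Chain via Quarry Energy Co. → Stonebridge Logistics SA (R2): 62% × 66% × 43% = 17.5956% of Clearview Holdings Ltd.
Aggregating (R1): 20.999% + 17.5956% = 38.5946%.

38.5946%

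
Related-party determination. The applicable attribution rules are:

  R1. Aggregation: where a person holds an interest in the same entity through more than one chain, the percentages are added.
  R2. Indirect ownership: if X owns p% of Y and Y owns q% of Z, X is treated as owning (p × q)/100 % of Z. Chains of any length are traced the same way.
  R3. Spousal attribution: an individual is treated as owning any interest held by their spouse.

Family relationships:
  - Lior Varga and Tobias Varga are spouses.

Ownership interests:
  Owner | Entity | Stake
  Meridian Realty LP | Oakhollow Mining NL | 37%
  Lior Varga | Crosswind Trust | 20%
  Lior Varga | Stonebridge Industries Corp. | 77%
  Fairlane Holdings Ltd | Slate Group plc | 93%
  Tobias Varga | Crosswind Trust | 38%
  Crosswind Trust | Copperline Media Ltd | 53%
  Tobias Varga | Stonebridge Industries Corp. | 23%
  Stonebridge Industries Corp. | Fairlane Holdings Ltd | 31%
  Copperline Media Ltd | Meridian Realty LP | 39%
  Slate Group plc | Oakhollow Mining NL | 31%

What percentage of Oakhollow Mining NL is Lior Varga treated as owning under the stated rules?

13.373082%

By spousal attribution (R3), Lior Varga is treated as also owning Tobias Varga's interest in Stonebridge Industries Corp, giving 77% + 23% = 100%.
By spousal attribution (R3), Lior Varga is treated as also owning Tobias Varga's interest in Crosswind Trust, giving 20% + 38% = 58%.
Chain via Stonebridge Industries Corp. → Fairlane Holdings Ltd → Slate Group plc (R2): 100% × 31% × 93% × 31% = 8.9373% of Oakhollow Mining NL.
Chain via Crosswind Trust → Copperline Media Ltd → Meridian Realty LP (R2): 58% × 53% × 39% × 37% = 4.435782% of Oakhollow Mining NL.
Aggregating (R1): 8.9373% + 4.435782% = 13.373082%.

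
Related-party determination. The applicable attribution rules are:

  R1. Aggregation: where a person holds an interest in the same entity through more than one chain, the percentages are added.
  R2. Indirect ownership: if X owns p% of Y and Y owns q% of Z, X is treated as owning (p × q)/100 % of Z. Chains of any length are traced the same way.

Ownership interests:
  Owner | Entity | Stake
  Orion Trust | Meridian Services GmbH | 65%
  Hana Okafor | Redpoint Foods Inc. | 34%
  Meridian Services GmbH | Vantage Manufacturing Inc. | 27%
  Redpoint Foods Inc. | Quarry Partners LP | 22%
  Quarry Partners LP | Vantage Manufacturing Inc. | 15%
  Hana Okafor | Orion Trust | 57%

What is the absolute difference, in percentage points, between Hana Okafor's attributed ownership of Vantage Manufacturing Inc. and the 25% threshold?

13.8745

Chain via Redpoint Foods Inc. → Quarry Partners LP (R2): 34% × 22% × 15% = 1.122% of Vantage Manufacturing Inc.
Chain via Orion Trust → Meridian Services GmbH (R2): 57% × 65% × 27% = 10.0035% of Vantage Manufacturing Inc.
Aggregating (R1): 1.122% + 10.0035% = 11.1255%.
11.1255% falls short of the 25% threshold by 13.8745 percentage points.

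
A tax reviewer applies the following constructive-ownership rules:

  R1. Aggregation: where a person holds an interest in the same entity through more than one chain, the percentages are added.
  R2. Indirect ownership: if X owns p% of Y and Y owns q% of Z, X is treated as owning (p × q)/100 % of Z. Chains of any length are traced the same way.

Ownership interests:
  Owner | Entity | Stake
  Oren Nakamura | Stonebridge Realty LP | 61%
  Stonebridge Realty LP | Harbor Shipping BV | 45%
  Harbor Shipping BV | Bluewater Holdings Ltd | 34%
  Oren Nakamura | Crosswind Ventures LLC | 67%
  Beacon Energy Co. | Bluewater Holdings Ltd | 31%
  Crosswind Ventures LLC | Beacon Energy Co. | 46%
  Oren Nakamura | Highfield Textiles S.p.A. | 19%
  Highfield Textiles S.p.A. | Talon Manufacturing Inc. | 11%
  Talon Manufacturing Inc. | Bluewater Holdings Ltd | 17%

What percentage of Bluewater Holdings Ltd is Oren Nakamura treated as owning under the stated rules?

Chain via Crosswind Ventures LLC → Beacon Energy Co. (R2): 67% × 46% × 31% = 9.5542% of Bluewater Holdings Ltd.
Chain via Highfield Textiles S.p.A. → Talon Manufacturing Inc. (R2): 19% × 11% × 17% = 0.3553% of Bluewater Holdings Ltd.
Chain via Stonebridge Realty LP → Harbor Shipping BV (R2): 61% × 45% × 34% = 9.333% of Bluewater Holdings Ltd.
Aggregating (R1): 9.5542% + 0.3553% + 9.333% = 19.2425%.

19.2425%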